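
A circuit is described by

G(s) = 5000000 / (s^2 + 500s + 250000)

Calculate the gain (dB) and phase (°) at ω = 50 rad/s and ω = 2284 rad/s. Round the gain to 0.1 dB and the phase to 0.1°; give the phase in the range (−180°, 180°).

ω = 50: 26.1 dB, -5.8°; ω = 2284: -0.2 dB, -167.1°

At s = jω = j50:
quadratic: (j50)² + 500·j50 + 250000 = 247500 + j25000 → |·| ≈ 2.4876e+05, ∠ ≈ 5.77°
|G| = 5000000 / 2.4876e+05 ≈ 20.1
Gain = 20 log₁₀(20.1) ≈ 26.06 dB
∠G = 0.00° − 5.77° = -5.77°

At s = jω = j2284:
quadratic: (j2284)² + 500·j2284 + 250000 = -4966656 + j1142000 → |·| ≈ 5.0963e+06, ∠ ≈ 167.05°
|G| = 5000000 / 5.0963e+06 ≈ 0.9811
Gain = 20 log₁₀(0.9811) ≈ -0.17 dB
∠G = 0.00° − 167.05° = -167.05°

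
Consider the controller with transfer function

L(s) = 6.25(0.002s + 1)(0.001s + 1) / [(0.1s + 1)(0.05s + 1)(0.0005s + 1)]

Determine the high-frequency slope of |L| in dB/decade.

-20 dB/decade

Each pole contributes −20 dB/decade at high frequency; each zero contributes +20 dB/decade.
Net: 2 zero(s) − 3 pole(s) → -20 dB/decade.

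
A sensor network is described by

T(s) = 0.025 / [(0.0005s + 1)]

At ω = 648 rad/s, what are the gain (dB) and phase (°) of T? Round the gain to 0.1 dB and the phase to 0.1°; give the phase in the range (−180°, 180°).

-32.5 dB, -18.0°

At ω = 648 rad/s:
pole (1 + j648·0.0005) = 1 + j0.324 → |·| ≈ 1.0512, ∠ ≈ 17.95°
|T| = 0.025 · 1 / (1.0512) ≈ 0.023782
Gain = 20 log₁₀(0.023782) ≈ -32.48 dB
∠T = (0°) − (17.95°) = -17.95°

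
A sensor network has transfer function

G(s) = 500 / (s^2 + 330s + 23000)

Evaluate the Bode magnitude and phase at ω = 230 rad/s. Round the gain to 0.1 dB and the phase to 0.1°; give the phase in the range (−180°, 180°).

-44.3 dB, -111.5°

Substitute s = j230:
Numerator: 500 = 500 + j0
Denominator: (j230)^2 + 330(j230) + 23000 = -29900 + j75900
|N| = √(500² + 0²) ≈ 500, ∠N ≈ 0.00°
|D| = √(29900² + 75900²) ≈ 81577, ∠D ≈ 111.50°
|G| = 500 / 81577 ≈ 0.0061292
Gain = 20 log₁₀(0.0061292) ≈ -44.25 dB
∠G = 0.00° − 111.50° = -111.50°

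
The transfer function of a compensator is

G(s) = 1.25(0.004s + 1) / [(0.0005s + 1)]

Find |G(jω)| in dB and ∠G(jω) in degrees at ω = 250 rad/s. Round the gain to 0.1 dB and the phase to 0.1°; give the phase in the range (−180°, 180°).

At ω = 250 rad/s:
zero (1 + j250·0.004) = 1 + j1 → |·| ≈ 1.4142, ∠ ≈ 45.00°
pole (1 + j250·0.0005) = 1 + j0.125 → |·| ≈ 1.0078, ∠ ≈ 7.13°
|G| = 1.25 · 1.4142 / (1.0078) ≈ 1.7541
Gain = 20 log₁₀(1.7541) ≈ 4.88 dB
∠G = (45.00°) − (7.13°) = 37.87°

4.9 dB, 37.9°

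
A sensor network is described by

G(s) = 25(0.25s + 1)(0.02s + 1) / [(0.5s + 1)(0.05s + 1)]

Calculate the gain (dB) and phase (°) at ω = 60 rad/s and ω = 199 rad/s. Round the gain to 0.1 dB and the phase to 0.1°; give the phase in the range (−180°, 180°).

ω = 60: 15.8 dB, -23.3°; ω = 199: 14.2 dB, -8.9°

At ω = 60 rad/s:
zero (1 + j60·0.25) = 1 + j15 → |·| ≈ 15.033, ∠ ≈ 86.19°
zero (1 + j60·0.02) = 1 + j1.2 → |·| ≈ 1.562, ∠ ≈ 50.19°
pole (1 + j60·0.5) = 1 + j30 → |·| ≈ 30.017, ∠ ≈ 88.09°
pole (1 + j60·0.05) = 1 + j3 → |·| ≈ 3.1623, ∠ ≈ 71.57°
|G| = 25 · 15.033 · 1.562 / (30.017 · 3.1623) ≈ 6.1844
Gain = 20 log₁₀(6.1844) ≈ 15.83 dB
∠G = (86.19° + 50.19°) − (88.09° + 71.57°) = -23.28°

At ω = 199 rad/s:
zero (1 + j199·0.25) = 1 + j49.75 → |·| ≈ 49.76, ∠ ≈ 88.85°
zero (1 + j199·0.02) = 1 + j3.98 → |·| ≈ 4.1037, ∠ ≈ 75.90°
pole (1 + j199·0.5) = 1 + j99.5 → |·| ≈ 99.505, ∠ ≈ 89.42°
pole (1 + j199·0.05) = 1 + j9.95 → |·| ≈ 10, ∠ ≈ 84.26°
|G| = 25 · 49.76 · 4.1037 / (99.505 · 10) ≈ 5.1304
Gain = 20 log₁₀(5.1304) ≈ 14.20 dB
∠G = (88.85° + 75.90°) − (89.42° + 84.26°) = -8.93°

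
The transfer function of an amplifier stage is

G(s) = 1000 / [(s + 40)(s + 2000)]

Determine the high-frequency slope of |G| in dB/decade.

Each pole contributes −20 dB/decade at high frequency; each zero contributes +20 dB/decade.
Net: 0 zero(s) − 2 pole(s) → -40 dB/decade.

-40 dB/decade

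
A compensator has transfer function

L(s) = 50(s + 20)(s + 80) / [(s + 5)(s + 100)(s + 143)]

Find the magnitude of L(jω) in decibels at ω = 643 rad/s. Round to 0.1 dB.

At s = jω = j643:
zero (s+20): 20 + j643 → |·| = √(20²+643²) = √413849 ≈ 643.31, ∠ = arctan(643/20) ≈ 88.22°
zero (s+80): 80 + j643 → |·| = √(80²+643²) = √419849 ≈ 647.96, ∠ = arctan(643/80) ≈ 82.91°
pole (s+5): 5 + j643 → |·| = √(5²+643²) = √413474 ≈ 643.02, ∠ = arctan(643/5) ≈ 89.55°
pole (s+100): 100 + j643 → |·| = √(100²+643²) = √423449 ≈ 650.73, ∠ = arctan(643/100) ≈ 81.16°
pole (s+143): 143 + j643 → |·| = √(143²+643²) = √433898 ≈ 658.71, ∠ = arctan(643/143) ≈ 77.46°
|L| = 50 · 4.1684e+05 / 2.7563e+08 ≈ 0.075616
Gain = 20 log₁₀(0.075616) ≈ -22.43 dB

-22.4 dB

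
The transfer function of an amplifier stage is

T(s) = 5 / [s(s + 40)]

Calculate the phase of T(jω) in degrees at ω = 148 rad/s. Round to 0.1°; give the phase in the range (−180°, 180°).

-164.9°

At s = jω = j148:
pole (s+40): 40 + j148 → |·| = √(40²+148²) = √23504 ≈ 153.31, ∠ = arctan(148/40) ≈ 74.88°
pole at origin: |s| = 148, ∠ = 90.00° (in denominator)
∠T = 0.00° − 164.88° = -164.88°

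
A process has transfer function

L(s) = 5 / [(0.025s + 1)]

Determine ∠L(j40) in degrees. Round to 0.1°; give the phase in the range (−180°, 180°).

At ω = 40 rad/s:
pole (1 + j40·0.025) = 1 + j1 → |·| ≈ 1.4142, ∠ ≈ 45.00°
∠L = (0°) − (45.00°) = -45.00°

-45.0°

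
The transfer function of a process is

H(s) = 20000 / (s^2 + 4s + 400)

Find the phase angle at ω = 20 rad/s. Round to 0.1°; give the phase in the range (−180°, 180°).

-90.0°

At s = jω = j20:
quadratic: (j20)² + 4·j20 + 400 = 0 + j80 → |·| ≈ 80, ∠ ≈ 90.00°
∠H = 0.00° − 90.00° = -90.00°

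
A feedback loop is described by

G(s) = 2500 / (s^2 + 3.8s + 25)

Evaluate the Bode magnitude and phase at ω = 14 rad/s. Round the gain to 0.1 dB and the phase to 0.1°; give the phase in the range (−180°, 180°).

22.9 dB, -162.7°

At s = jω = j14:
quadratic: (j14)² + 3.8·j14 + 25 = -171 + j53.2 → |·| ≈ 179.08, ∠ ≈ 162.72°
|G| = 2500 / 179.08 ≈ 13.96
Gain = 20 log₁₀(13.96) ≈ 22.90 dB
∠G = 0.00° − 162.72° = -162.72°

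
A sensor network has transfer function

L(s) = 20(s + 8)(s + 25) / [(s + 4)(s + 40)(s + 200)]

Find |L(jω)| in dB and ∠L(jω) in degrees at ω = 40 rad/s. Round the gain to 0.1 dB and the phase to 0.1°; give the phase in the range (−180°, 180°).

-21.6 dB, -3.9°

At s = jω = j40:
zero (s+8): 8 + j40 → |·| = √(8²+40²) = √1664 ≈ 40.792, ∠ = arctan(40/8) ≈ 78.69°
zero (s+25): 25 + j40 → |·| = √(25²+40²) = √2225 ≈ 47.17, ∠ = arctan(40/25) ≈ 57.99°
pole (s+4): 4 + j40 → |·| = √(4²+40²) = √1616 ≈ 40.2, ∠ = arctan(40/4) ≈ 84.29°
pole (s+40): 40 + j40 → |·| = √(40²+40²) = √3200 ≈ 56.569, ∠ = arctan(40/40) ≈ 45.00°
pole (s+200): 200 + j40 → |·| = √(200²+40²) = √41600 ≈ 203.96, ∠ = arctan(40/200) ≈ 11.31°
|L| = 20 · 1924.2 / 4.6382e+05 ≈ 0.082972
Gain = 20 log₁₀(0.082972) ≈ -21.62 dB
∠L = 136.68° − 140.60° = -3.92°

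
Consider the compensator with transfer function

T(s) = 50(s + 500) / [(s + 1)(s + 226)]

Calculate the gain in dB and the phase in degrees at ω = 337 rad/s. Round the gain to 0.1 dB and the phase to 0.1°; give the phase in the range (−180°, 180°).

At s = jω = j337:
zero (s+500): 500 + j337 → |·| = √(500²+337²) = √363569 ≈ 602.97, ∠ = arctan(337/500) ≈ 33.98°
pole (s+1): 1 + j337 → |·| = √(1²+337²) = √113570 ≈ 337, ∠ = arctan(337/1) ≈ 89.83°
pole (s+226): 226 + j337 → |·| = √(226²+337²) = √164645 ≈ 405.76, ∠ = arctan(337/226) ≈ 56.15°
|T| = 50 · 602.97 / 1.3674e+05 ≈ 0.22048
Gain = 20 log₁₀(0.22048) ≈ -13.13 dB
∠T = 33.98° − 145.98° = -112.00°

-13.1 dB, -112.0°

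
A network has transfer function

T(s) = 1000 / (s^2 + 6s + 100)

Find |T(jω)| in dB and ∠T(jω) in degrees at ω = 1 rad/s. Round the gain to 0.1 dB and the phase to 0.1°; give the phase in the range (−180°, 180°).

20.1 dB, -3.5°

At s = jω = j1:
quadratic: (j1)² + 6·j1 + 100 = 99 + j6 → |·| ≈ 99.182, ∠ ≈ 3.47°
|T| = 1000 / 99.182 ≈ 10.082
Gain = 20 log₁₀(10.082) ≈ 20.07 dB
∠T = 0.00° − 3.47° = -3.47°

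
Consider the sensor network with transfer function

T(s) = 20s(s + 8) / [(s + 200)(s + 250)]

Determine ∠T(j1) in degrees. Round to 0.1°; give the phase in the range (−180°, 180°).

At s = jω = j1:
zero (s+8): 8 + j1 → |·| = √(8²+1²) = √65 ≈ 8.0623, ∠ = arctan(1/8) ≈ 7.13°
zero at origin: s = j1 → |·| = 1, ∠ = 90.00°
pole (s+200): 200 + j1 → |·| = √(200²+1²) = √40001 ≈ 200, ∠ = arctan(1/200) ≈ 0.29°
pole (s+250): 250 + j1 → |·| = √(250²+1²) = √62501 ≈ 250, ∠ = arctan(1/250) ≈ 0.23°
∠T = 97.13° − 0.52° = 96.61°

96.6°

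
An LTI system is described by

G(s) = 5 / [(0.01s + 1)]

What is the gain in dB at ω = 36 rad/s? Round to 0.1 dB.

At ω = 36 rad/s:
pole (1 + j36·0.01) = 1 + j0.36 → |·| ≈ 1.0628, ∠ ≈ 19.80°
|G| = 5 · 1 / (1.0628) ≈ 4.7046
Gain = 20 log₁₀(4.7046) ≈ 13.45 dB

13.5 dB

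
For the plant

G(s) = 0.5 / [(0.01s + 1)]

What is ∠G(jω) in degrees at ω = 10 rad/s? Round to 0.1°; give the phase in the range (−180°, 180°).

-5.7°

At ω = 10 rad/s:
pole (1 + j10·0.01) = 1 + j0.1 → |·| ≈ 1.005, ∠ ≈ 5.71°
∠G = (0°) − (5.71°) = -5.71°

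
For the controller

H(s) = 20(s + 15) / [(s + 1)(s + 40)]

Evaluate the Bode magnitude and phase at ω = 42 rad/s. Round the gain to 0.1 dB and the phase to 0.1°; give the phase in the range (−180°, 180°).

At s = jω = j42:
zero (s+15): 15 + j42 → |·| = √(15²+42²) = √1989 ≈ 44.598, ∠ = arctan(42/15) ≈ 70.35°
pole (s+1): 1 + j42 → |·| = √(1²+42²) = √1765 ≈ 42.012, ∠ = arctan(42/1) ≈ 88.64°
pole (s+40): 40 + j42 → |·| = √(40²+42²) = √3364 ≈ 58, ∠ = arctan(42/40) ≈ 46.40°
|H| = 20 · 44.598 / 2436.7 ≈ 0.36605
Gain = 20 log₁₀(0.36605) ≈ -8.73 dB
∠H = 70.35° − 135.04° = -64.69°

-8.7 dB, -64.7°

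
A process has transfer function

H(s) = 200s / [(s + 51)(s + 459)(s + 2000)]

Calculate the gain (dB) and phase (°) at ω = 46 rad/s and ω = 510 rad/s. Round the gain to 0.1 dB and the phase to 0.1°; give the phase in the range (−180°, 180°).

At s = jω = j46:
zero at origin: s = j46 → |·| = 46, ∠ = 90.00°
pole (s+51): 51 + j46 → |·| = √(51²+46²) = √4717 ≈ 68.68, ∠ = arctan(46/51) ≈ 42.05°
pole (s+459): 459 + j46 → |·| = √(459²+46²) = √212797 ≈ 461.3, ∠ = arctan(46/459) ≈ 5.72°
pole (s+2000): 2000 + j46 → |·| = √(2000²+46²) = √4002116 ≈ 2000.5, ∠ = arctan(46/2000) ≈ 1.32°
|H| = 200 · 46 / 6.338e+07 ≈ 0.00014516
Gain = 20 log₁₀(0.00014516) ≈ -76.76 dB
∠H = 90.00° − 49.09° = 40.91°

At s = jω = j510:
zero at origin: s = j510 → |·| = 510, ∠ = 90.00°
pole (s+51): 51 + j510 → |·| = √(51²+510²) = √262701 ≈ 512.54, ∠ = arctan(510/51) ≈ 84.29°
pole (s+459): 459 + j510 → |·| = √(459²+510²) = √470781 ≈ 686.13, ∠ = arctan(510/459) ≈ 48.01°
pole (s+2000): 2000 + j510 → |·| = √(2000²+510²) = √4260100 ≈ 2064, ∠ = arctan(510/2000) ≈ 14.31°
|H| = 200 · 510 / 7.2584e+08 ≈ 0.00014053
Gain = 20 log₁₀(0.00014053) ≈ -77.04 dB
∠H = 90.00° − 146.61° = -56.61°

ω = 46: -76.8 dB, 40.9°; ω = 510: -77.0 dB, -56.6°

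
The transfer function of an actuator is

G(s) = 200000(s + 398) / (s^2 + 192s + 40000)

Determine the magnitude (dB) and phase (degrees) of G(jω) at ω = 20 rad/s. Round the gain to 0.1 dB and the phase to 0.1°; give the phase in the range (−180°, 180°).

66.0 dB, -2.7°

At s = jω = j20:
zero (s+398): 398 + j20 → |·| = √(398²+20²) = √158804 ≈ 398.5, ∠ = arctan(20/398) ≈ 2.88°
quadratic: (j20)² + 192·j20 + 40000 = 39600 + j3840 → |·| ≈ 39786, ∠ ≈ 5.54°
|G| = 200000 · 398.5 / 39786 ≈ 2003.2
Gain = 20 log₁₀(2003.2) ≈ 66.03 dB
∠G = 2.88° − 5.54° = -2.66°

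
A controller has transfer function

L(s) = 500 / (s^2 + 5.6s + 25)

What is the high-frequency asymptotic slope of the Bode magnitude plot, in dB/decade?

-40 dB/decade

Each pole contributes −20 dB/decade at high frequency; each zero contributes +20 dB/decade.
Net: 0 zero(s) − 2 pole(s) → -40 dB/decade.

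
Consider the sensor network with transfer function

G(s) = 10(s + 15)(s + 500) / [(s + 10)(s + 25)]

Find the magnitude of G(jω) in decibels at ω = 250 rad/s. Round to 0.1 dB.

At s = jω = j250:
zero (s+15): 15 + j250 → |·| = √(15²+250²) = √62725 ≈ 250.45, ∠ = arctan(250/15) ≈ 86.57°
zero (s+500): 500 + j250 → |·| = √(500²+250²) = √312500 ≈ 559.02, ∠ = arctan(250/500) ≈ 26.57°
pole (s+10): 10 + j250 → |·| = √(10²+250²) = √62600 ≈ 250.2, ∠ = arctan(250/10) ≈ 87.71°
pole (s+25): 25 + j250 → |·| = √(25²+250²) = √63125 ≈ 251.25, ∠ = arctan(250/25) ≈ 84.29°
|G| = 10 · 1.4001e+05 / 62863 ≈ 22.272
Gain = 20 log₁₀(22.272) ≈ 26.96 dB

27.0 dB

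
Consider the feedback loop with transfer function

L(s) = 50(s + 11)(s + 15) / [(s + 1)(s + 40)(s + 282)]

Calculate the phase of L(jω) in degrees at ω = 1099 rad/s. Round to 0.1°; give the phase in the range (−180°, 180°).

At s = jω = j1099:
zero (s+11): 11 + j1099 → |·| = √(11²+1099²) = √1207922 ≈ 1099.1, ∠ = arctan(1099/11) ≈ 89.43°
zero (s+15): 15 + j1099 → |·| = √(15²+1099²) = √1208026 ≈ 1099.1, ∠ = arctan(1099/15) ≈ 89.22°
pole (s+1): 1 + j1099 → |·| = √(1²+1099²) = √1207802 ≈ 1099, ∠ = arctan(1099/1) ≈ 89.95°
pole (s+40): 40 + j1099 → |·| = √(40²+1099²) = √1209401 ≈ 1099.7, ∠ = arctan(1099/40) ≈ 87.92°
pole (s+282): 282 + j1099 → |·| = √(282²+1099²) = √1287325 ≈ 1134.6, ∠ = arctan(1099/282) ≈ 75.61°
∠L = 178.65° − 253.48° = -74.83°

-74.8°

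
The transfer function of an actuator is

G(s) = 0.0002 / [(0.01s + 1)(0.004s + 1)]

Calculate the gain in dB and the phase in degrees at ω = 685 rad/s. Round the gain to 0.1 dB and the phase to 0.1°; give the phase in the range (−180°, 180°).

-100.1 dB, -151.6°

At ω = 685 rad/s:
pole (1 + j685·0.01) = 1 + j6.85 → |·| ≈ 6.9226, ∠ ≈ 81.69°
pole (1 + j685·0.004) = 1 + j2.74 → |·| ≈ 2.9168, ∠ ≈ 69.95°
|G| = 0.0002 · 1 / (6.9226 · 2.9168) ≈ 9.905e-06
Gain = 20 log₁₀(9.905e-06) ≈ -100.08 dB
∠G = (0°) − (81.69° + 69.95°) = -151.64°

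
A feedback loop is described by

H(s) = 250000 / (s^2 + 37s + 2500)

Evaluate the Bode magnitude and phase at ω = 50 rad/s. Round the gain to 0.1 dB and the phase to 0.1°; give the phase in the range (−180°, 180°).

At s = jω = j50:
quadratic: (j50)² + 37·j50 + 2500 = 0 + j1850 → |·| ≈ 1850, ∠ ≈ 90.00°
|H| = 250000 / 1850 ≈ 135.14
Gain = 20 log₁₀(135.14) ≈ 42.62 dB
∠H = 0.00° − 90.00° = -90.00°

42.6 dB, -90.0°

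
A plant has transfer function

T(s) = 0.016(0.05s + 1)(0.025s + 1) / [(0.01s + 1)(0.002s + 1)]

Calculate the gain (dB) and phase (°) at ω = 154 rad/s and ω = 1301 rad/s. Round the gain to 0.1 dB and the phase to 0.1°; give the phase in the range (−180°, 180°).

At ω = 154 rad/s:
zero (1 + j154·0.05) = 1 + j7.7 → |·| ≈ 7.7647, ∠ ≈ 82.60°
zero (1 + j154·0.025) = 1 + j3.85 → |·| ≈ 3.9778, ∠ ≈ 75.44°
pole (1 + j154·0.01) = 1 + j1.54 → |·| ≈ 1.8362, ∠ ≈ 57.00°
pole (1 + j154·0.002) = 1 + j0.308 → |·| ≈ 1.0464, ∠ ≈ 17.12°
|T| = 0.016 · 7.7647 · 3.9778 / (1.8362 · 1.0464) ≈ 0.2572
Gain = 20 log₁₀(0.2572) ≈ -11.79 dB
∠T = (82.60° + 75.44°) − (57.00° + 17.12°) = 83.92°

At ω = 1301 rad/s:
zero (1 + j1301·0.05) = 1 + j65.05 → |·| ≈ 65.058, ∠ ≈ 89.12°
zero (1 + j1301·0.025) = 1 + j32.525 → |·| ≈ 32.54, ∠ ≈ 88.24°
pole (1 + j1301·0.01) = 1 + j13.01 → |·| ≈ 13.048, ∠ ≈ 85.60°
pole (1 + j1301·0.002) = 1 + j2.602 → |·| ≈ 2.7875, ∠ ≈ 68.98°
|T| = 0.016 · 65.058 · 32.54 / (13.048 · 2.7875) ≈ 0.93128
Gain = 20 log₁₀(0.93128) ≈ -0.62 dB
∠T = (89.12° + 88.24°) − (85.60° + 68.98°) = 22.78°

ω = 154: -11.8 dB, 83.9°; ω = 1301: -0.6 dB, 22.8°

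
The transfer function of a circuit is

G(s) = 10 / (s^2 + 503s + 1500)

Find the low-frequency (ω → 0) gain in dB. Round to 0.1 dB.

-43.5 dB

G(0) = 10 / 1500 ≈ 0.0066667
20 log₁₀(0.0066667) ≈ -43.52 dB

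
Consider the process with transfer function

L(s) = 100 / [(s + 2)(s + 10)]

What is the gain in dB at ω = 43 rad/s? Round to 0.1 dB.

-25.6 dB

At s = jω = j43:
pole (s+2): 2 + j43 → |·| = √(2²+43²) = √1853 ≈ 43.046, ∠ = arctan(43/2) ≈ 87.34°
pole (s+10): 10 + j43 → |·| = √(10²+43²) = √1949 ≈ 44.147, ∠ = arctan(43/10) ≈ 76.91°
|L| = 100 / 1900.4 ≈ 0.052621
Gain = 20 log₁₀(0.052621) ≈ -25.58 dB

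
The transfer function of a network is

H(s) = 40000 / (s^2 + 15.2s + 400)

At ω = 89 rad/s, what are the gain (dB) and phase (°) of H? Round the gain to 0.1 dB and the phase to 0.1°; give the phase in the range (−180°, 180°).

14.4 dB, -169.8°

At s = jω = j89:
quadratic: (j89)² + 15.2·j89 + 400 = -7521 + j1352.8 → |·| ≈ 7641.7, ∠ ≈ 169.80°
|H| = 40000 / 7641.7 ≈ 5.2344
Gain = 20 log₁₀(5.2344) ≈ 14.38 dB
∠H = 0.00° − 169.80° = -169.80°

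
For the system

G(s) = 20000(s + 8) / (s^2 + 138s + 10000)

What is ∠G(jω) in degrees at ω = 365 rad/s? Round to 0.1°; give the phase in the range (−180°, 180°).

-69.0°

At s = jω = j365:
zero (s+8): 8 + j365 → |·| = √(8²+365²) = √133289 ≈ 365.09, ∠ = arctan(365/8) ≈ 88.74°
quadratic: (j365)² + 138·j365 + 10000 = -123225 + j50370 → |·| ≈ 1.3312e+05, ∠ ≈ 157.77°
∠G = 88.74° − 157.77° = -69.03°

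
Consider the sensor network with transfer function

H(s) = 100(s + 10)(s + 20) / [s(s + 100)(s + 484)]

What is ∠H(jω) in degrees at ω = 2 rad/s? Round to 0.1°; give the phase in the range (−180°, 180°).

-74.4°

At s = jω = j2:
zero (s+10): 10 + j2 → |·| = √(10²+2²) = √104 ≈ 10.198, ∠ = arctan(2/10) ≈ 11.31°
zero (s+20): 20 + j2 → |·| = √(20²+2²) = √404 ≈ 20.1, ∠ = arctan(2/20) ≈ 5.71°
pole (s+100): 100 + j2 → |·| = √(100²+2²) = √10004 ≈ 100.02, ∠ = arctan(2/100) ≈ 1.15°
pole (s+484): 484 + j2 → |·| = √(484²+2²) = √234260 ≈ 484, ∠ = arctan(2/484) ≈ 0.24°
pole at origin: |s| = 2, ∠ = 90.00° (in denominator)
∠H = 17.02° − 91.39° = -74.37°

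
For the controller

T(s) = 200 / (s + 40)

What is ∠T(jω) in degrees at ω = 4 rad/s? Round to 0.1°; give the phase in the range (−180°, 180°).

Substitute s = j4:
Numerator: 200 = 200 + j0
Denominator: (j4) + 40 = 40 + j4
|N| = √(200² + 0²) ≈ 200, ∠N ≈ 0.00°
|D| = √(40² + 4²) ≈ 40.2, ∠D ≈ 5.71°
∠T = 0.00° − 5.71° = -5.71°

-5.7°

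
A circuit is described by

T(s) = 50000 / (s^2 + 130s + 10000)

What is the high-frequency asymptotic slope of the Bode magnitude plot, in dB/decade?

Each pole contributes −20 dB/decade at high frequency; each zero contributes +20 dB/decade.
Net: 0 zero(s) − 2 pole(s) → -40 dB/decade.

-40 dB/decade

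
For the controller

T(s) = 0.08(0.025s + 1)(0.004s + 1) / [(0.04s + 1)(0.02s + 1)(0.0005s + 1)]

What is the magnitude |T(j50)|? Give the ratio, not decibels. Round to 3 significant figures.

0.0413

At ω = 50 rad/s:
zero (1 + j50·0.025) = 1 + j1.25 → |·| ≈ 1.6008, ∠ ≈ 51.34°
zero (1 + j50·0.004) = 1 + j0.2 → |·| ≈ 1.0198, ∠ ≈ 11.31°
pole (1 + j50·0.04) = 1 + j2 → |·| ≈ 2.2361, ∠ ≈ 63.43°
pole (1 + j50·0.02) = 1 + j1 → |·| ≈ 1.4142, ∠ ≈ 45.00°
pole (1 + j50·0.0005) = 1 + j0.025 → |·| ≈ 1.0003, ∠ ≈ 1.43°
|T| = 0.08 · 1.6008 · 1.0198 / (2.2361 · 1.4142 · 1.0003) ≈ 0.041287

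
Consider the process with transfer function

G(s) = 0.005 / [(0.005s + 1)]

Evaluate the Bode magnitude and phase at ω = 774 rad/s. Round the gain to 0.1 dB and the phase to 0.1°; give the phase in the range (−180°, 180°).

At ω = 774 rad/s:
pole (1 + j774·0.005) = 1 + j3.87 → |·| ≈ 3.9971, ∠ ≈ 75.51°
|G| = 0.005 · 1 / (3.9971) ≈ 0.0012509
Gain = 20 log₁₀(0.0012509) ≈ -58.06 dB
∠G = (0°) − (75.51°) = -75.51°

-58.1 dB, -75.5°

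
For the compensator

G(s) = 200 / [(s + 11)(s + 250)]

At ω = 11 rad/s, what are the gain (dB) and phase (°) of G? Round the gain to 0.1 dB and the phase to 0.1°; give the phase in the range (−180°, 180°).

-25.8 dB, -47.5°

At s = jω = j11:
pole (s+11): 11 + j11 → |·| = √(11²+11²) = √242 ≈ 15.556, ∠ = arctan(11/11) ≈ 45.00°
pole (s+250): 250 + j11 → |·| = √(250²+11²) = √62621 ≈ 250.24, ∠ = arctan(11/250) ≈ 2.52°
|G| = 200 / 3892.7 ≈ 0.051378
Gain = 20 log₁₀(0.051378) ≈ -25.78 dB
∠G = 0.00° − 47.52° = -47.52°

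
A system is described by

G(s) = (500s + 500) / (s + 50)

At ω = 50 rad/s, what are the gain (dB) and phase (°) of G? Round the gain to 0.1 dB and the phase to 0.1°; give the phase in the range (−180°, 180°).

Substitute s = j50:
Numerator: 500(j50) + 500 = 500 + j25000
Denominator: (j50) + 50 = 50 + j50
|N| = √(500² + 25000²) ≈ 25005, ∠N ≈ 88.85°
|D| = √(50² + 50²) ≈ 70.711, ∠D ≈ 45.00°
|G| = 25005 / 70.711 ≈ 353.62
Gain = 20 log₁₀(353.62) ≈ 50.97 dB
∠G = 88.85° − 45.00° = 43.85°

51.0 dB, 43.9°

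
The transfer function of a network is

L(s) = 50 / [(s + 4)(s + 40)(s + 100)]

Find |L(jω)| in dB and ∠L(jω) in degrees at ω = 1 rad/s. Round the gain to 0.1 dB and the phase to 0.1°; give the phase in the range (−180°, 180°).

At s = jω = j1:
pole (s+4): 4 + j1 → |·| = √(4²+1²) = √17 ≈ 4.1231, ∠ = arctan(1/4) ≈ 14.04°
pole (s+40): 40 + j1 → |·| = √(40²+1²) = √1601 ≈ 40.012, ∠ = arctan(1/40) ≈ 1.43°
pole (s+100): 100 + j1 → |·| = √(100²+1²) = √10001 ≈ 100, ∠ = arctan(1/100) ≈ 0.57°
|L| = 50 / 16497 ≈ 0.0030309
Gain = 20 log₁₀(0.0030309) ≈ -50.37 dB
∠L = 0.00° − 16.04° = -16.04°

-50.4 dB, -16.0°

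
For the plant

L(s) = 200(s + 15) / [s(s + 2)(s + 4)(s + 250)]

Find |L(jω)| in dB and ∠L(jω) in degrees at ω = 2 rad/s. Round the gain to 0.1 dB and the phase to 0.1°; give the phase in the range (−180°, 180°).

-6.4 dB, -154.4°

At s = jω = j2:
zero (s+15): 15 + j2 → |·| = √(15²+2²) = √229 ≈ 15.133, ∠ = arctan(2/15) ≈ 7.59°
pole (s+2): 2 + j2 → |·| = √(2²+2²) = √8 ≈ 2.8284, ∠ = arctan(2/2) ≈ 45.00°
pole (s+4): 4 + j2 → |·| = √(4²+2²) = √20 ≈ 4.4721, ∠ = arctan(2/4) ≈ 26.57°
pole (s+250): 250 + j2 → |·| = √(250²+2²) = √62504 ≈ 250.01, ∠ = arctan(2/250) ≈ 0.46°
pole at origin: |s| = 2, ∠ = 90.00° (in denominator)
|L| = 200 · 15.133 / 6324.7 ≈ 0.47854
Gain = 20 log₁₀(0.47854) ≈ -6.40 dB
∠L = 7.59° − 162.03° = -154.44°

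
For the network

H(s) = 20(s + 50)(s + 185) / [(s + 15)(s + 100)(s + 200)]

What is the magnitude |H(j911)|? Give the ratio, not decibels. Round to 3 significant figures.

0.0218

At s = jω = j911:
zero (s+50): 50 + j911 → |·| = √(50²+911²) = √832421 ≈ 912.37, ∠ = arctan(911/50) ≈ 86.86°
zero (s+185): 185 + j911 → |·| = √(185²+911²) = √864146 ≈ 929.59, ∠ = arctan(911/185) ≈ 78.52°
pole (s+15): 15 + j911 → |·| = √(15²+911²) = √830146 ≈ 911.12, ∠ = arctan(911/15) ≈ 89.06°
pole (s+100): 100 + j911 → |·| = √(100²+911²) = √839921 ≈ 916.47, ∠ = arctan(911/100) ≈ 83.74°
pole (s+200): 200 + j911 → |·| = √(200²+911²) = √869921 ≈ 932.7, ∠ = arctan(911/200) ≈ 77.62°
|H| = 20 · 8.4813e+05 / 7.7882e+08 ≈ 0.02178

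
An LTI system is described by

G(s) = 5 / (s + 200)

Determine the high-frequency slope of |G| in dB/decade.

-20 dB/decade

Each pole contributes −20 dB/decade at high frequency; each zero contributes +20 dB/decade.
Net: 0 zero(s) − 1 pole(s) → -20 dB/decade.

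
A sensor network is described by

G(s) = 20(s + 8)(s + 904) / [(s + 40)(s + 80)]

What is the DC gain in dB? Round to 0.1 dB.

33.1 dB

G(0) = 20·8·904 / (40·80) = 45.2
20 log₁₀(45.2) ≈ 33.10 dB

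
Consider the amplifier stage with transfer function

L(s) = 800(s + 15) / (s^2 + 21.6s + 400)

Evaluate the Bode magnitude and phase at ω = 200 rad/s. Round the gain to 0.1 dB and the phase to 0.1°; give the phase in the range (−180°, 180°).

12.1 dB, -88.1°

At s = jω = j200:
zero (s+15): 15 + j200 → |·| = √(15²+200²) = √40225 ≈ 200.56, ∠ = arctan(200/15) ≈ 85.71°
quadratic: (j200)² + 21.6·j200 + 400 = -39600 + j4320 → |·| ≈ 39835, ∠ ≈ 173.77°
|L| = 800 · 200.56 / 39835 ≈ 4.0278
Gain = 20 log₁₀(4.0278) ≈ 12.10 dB
∠L = 85.71° − 173.77° = -88.06°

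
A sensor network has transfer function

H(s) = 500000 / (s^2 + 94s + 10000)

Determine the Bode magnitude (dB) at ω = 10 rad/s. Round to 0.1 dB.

At s = jω = j10:
quadratic: (j10)² + 94·j10 + 10000 = 9900 + j940 → |·| ≈ 9944.5, ∠ ≈ 5.42°
|H| = 500000 / 9944.5 ≈ 50.279
Gain = 20 log₁₀(50.279) ≈ 34.03 dB

34.0 dB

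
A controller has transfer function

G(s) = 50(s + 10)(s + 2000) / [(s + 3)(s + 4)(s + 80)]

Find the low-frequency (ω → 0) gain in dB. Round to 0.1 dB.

60.4 dB

G(0) = 50·10·2000 / (3·4·80) ≈ 1041.7
20 log₁₀(1041.7) ≈ 60.35 dB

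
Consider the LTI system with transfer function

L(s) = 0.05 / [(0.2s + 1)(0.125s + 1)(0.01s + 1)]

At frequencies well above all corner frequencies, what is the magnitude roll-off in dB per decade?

Each pole contributes −20 dB/decade at high frequency; each zero contributes +20 dB/decade.
Net: 0 zero(s) − 3 pole(s) → -60 dB/decade.

-60 dB/decade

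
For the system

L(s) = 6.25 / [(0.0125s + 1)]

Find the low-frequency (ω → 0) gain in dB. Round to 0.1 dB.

15.9 dB

L(0) = 6.25 · 1 / 1 = 6.25
20 log₁₀(6.25) ≈ 15.92 dB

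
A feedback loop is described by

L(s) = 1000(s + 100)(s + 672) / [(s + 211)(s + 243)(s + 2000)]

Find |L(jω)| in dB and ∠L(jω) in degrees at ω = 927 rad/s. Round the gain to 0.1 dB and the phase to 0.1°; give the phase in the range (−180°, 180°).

-5.5 dB, -39.5°

At s = jω = j927:
zero (s+100): 100 + j927 → |·| = √(100²+927²) = √869329 ≈ 932.38, ∠ = arctan(927/100) ≈ 83.84°
zero (s+672): 672 + j927 → |·| = √(672²+927²) = √1310913 ≈ 1145, ∠ = arctan(927/672) ≈ 54.06°
pole (s+211): 211 + j927 → |·| = √(211²+927²) = √903850 ≈ 950.71, ∠ = arctan(927/211) ≈ 77.18°
pole (s+243): 243 + j927 → |·| = √(243²+927²) = √918378 ≈ 958.32, ∠ = arctan(927/243) ≈ 75.31°
pole (s+2000): 2000 + j927 → |·| = √(2000²+927²) = √4859329 ≈ 2204.4, ∠ = arctan(927/2000) ≈ 24.87°
|L| = 1000 · 1.0676e+06 / 2.0084e+09 ≈ 0.53157
Gain = 20 log₁₀(0.53157) ≈ -5.49 dB
∠L = 137.90° − 177.36° = -39.46°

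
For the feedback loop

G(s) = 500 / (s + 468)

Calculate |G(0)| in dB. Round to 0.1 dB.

G(0) = 500 / 468 ≈ 1.0684
20 log₁₀(1.0684) ≈ 0.57 dB

0.6 dB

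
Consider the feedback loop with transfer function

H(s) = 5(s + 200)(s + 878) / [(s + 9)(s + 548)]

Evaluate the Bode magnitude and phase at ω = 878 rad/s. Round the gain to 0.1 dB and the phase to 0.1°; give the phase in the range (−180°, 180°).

At s = jω = j878:
zero (s+200): 200 + j878 → |·| = √(200²+878²) = √810884 ≈ 900.49, ∠ = arctan(878/200) ≈ 77.17°
zero (s+878): 878 + j878 → |·| = √(878²+878²) = √1541768 ≈ 1241.7, ∠ = arctan(878/878) ≈ 45.00°
pole (s+9): 9 + j878 → |·| = √(9²+878²) = √770965 ≈ 878.05, ∠ = arctan(878/9) ≈ 89.41°
pole (s+548): 548 + j878 → |·| = √(548²+878²) = √1071188 ≈ 1035, ∠ = arctan(878/548) ≈ 58.03°
|H| = 5 · 1.1181e+06 / 9.0878e+05 ≈ 6.1517
Gain = 20 log₁₀(6.1517) ≈ 15.78 dB
∠H = 122.17° − 147.44° = -25.27°

15.8 dB, -25.3°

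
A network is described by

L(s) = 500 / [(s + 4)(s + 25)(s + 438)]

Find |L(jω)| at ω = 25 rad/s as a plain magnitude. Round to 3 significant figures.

0.00127

At s = jω = j25:
pole (s+4): 4 + j25 → |·| = √(4²+25²) = √641 ≈ 25.318, ∠ = arctan(25/4) ≈ 80.91°
pole (s+25): 25 + j25 → |·| = √(25²+25²) = √1250 ≈ 35.355, ∠ = arctan(25/25) ≈ 45.00°
pole (s+438): 438 + j25 → |·| = √(438²+25²) = √192469 ≈ 438.71, ∠ = arctan(25/438) ≈ 3.27°
|L| = 500 / 3.927e+05 ≈ 0.0012732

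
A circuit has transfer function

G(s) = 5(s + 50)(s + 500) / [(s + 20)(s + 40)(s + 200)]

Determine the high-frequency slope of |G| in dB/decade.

-20 dB/decade

Each pole contributes −20 dB/decade at high frequency; each zero contributes +20 dB/decade.
Net: 2 zero(s) − 3 pole(s) → -20 dB/decade.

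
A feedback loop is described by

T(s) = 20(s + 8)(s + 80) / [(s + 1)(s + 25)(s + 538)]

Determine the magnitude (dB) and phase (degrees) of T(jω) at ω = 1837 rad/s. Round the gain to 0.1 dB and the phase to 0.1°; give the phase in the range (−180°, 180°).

At s = jω = j1837:
zero (s+8): 8 + j1837 → |·| = √(8²+1837²) = √3374633 ≈ 1837, ∠ = arctan(1837/8) ≈ 89.75°
zero (s+80): 80 + j1837 → |·| = √(80²+1837²) = √3380969 ≈ 1838.7, ∠ = arctan(1837/80) ≈ 87.51°
pole (s+1): 1 + j1837 → |·| = √(1²+1837²) = √3374570 ≈ 1837, ∠ = arctan(1837/1) ≈ 89.97°
pole (s+25): 25 + j1837 → |·| = √(25²+1837²) = √3375194 ≈ 1837.2, ∠ = arctan(1837/25) ≈ 89.22°
pole (s+538): 538 + j1837 → |·| = √(538²+1837²) = √3664013 ≈ 1914.2, ∠ = arctan(1837/538) ≈ 73.68°
|T| = 20 · 3.3777e+06 / 6.4603e+09 ≈ 0.010457
Gain = 20 log₁₀(0.010457) ≈ -39.61 dB
∠T = 177.26° − 252.87° = -75.61°

-39.6 dB, -75.6°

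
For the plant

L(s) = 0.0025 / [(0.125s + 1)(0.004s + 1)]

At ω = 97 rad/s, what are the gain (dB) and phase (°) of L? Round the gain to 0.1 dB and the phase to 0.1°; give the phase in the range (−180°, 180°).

-74.4 dB, -106.5°

At ω = 97 rad/s:
pole (1 + j97·0.125) = 1 + j12.125 → |·| ≈ 12.166, ∠ ≈ 85.29°
pole (1 + j97·0.004) = 1 + j0.388 → |·| ≈ 1.0726, ∠ ≈ 21.21°
|L| = 0.0025 · 1 / (12.166 · 1.0726) ≈ 0.00019158
Gain = 20 log₁₀(0.00019158) ≈ -74.35 dB
∠L = (0°) − (85.29° + 21.21°) = -106.50°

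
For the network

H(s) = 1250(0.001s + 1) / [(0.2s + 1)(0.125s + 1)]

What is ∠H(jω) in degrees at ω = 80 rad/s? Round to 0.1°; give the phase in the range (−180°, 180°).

At ω = 80 rad/s:
zero (1 + j80·0.001) = 1 + j0.08 → |·| ≈ 1.0032, ∠ ≈ 4.57°
pole (1 + j80·0.2) = 1 + j16 → |·| ≈ 16.031, ∠ ≈ 86.42°
pole (1 + j80·0.125) = 1 + j10 → |·| ≈ 10.05, ∠ ≈ 84.29°
∠H = (4.57°) − (86.42° + 84.29°) = -166.14°

-166.1°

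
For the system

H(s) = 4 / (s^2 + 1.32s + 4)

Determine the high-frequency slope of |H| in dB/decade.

Each pole contributes −20 dB/decade at high frequency; each zero contributes +20 dB/decade.
Net: 0 zero(s) − 2 pole(s) → -40 dB/decade.

-40 dB/decade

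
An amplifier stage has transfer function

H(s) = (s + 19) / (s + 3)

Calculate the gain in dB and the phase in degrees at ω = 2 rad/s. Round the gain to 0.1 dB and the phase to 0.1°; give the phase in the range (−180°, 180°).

At s = jω = j2:
zero (s+19): 19 + j2 → |·| = √(19²+2²) = √365 ≈ 19.105, ∠ = arctan(2/19) ≈ 6.01°
pole (s+3): 3 + j2 → |·| = √(3²+2²) = √13 ≈ 3.6056, ∠ = arctan(2/3) ≈ 33.69°
|H| = 1 · 19.105 / 3.6056 ≈ 5.2987
Gain = 20 log₁₀(5.2987) ≈ 14.48 dB
∠H = 6.01° − 33.69° = -27.68°

14.5 dB, -27.7°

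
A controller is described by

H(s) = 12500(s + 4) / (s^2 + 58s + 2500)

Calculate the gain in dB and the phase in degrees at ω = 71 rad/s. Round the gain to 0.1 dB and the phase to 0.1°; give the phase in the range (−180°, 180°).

45.3 dB, -34.9°

At s = jω = j71:
zero (s+4): 4 + j71 → |·| = √(4²+71²) = √5057 ≈ 71.113, ∠ = arctan(71/4) ≈ 86.78°
quadratic: (j71)² + 58·j71 + 2500 = -2541 + j4118 → |·| ≈ 4838.9, ∠ ≈ 121.68°
|H| = 12500 · 71.113 / 4838.9 ≈ 183.7
Gain = 20 log₁₀(183.7) ≈ 45.28 dB
∠H = 86.78° − 121.68° = -34.90°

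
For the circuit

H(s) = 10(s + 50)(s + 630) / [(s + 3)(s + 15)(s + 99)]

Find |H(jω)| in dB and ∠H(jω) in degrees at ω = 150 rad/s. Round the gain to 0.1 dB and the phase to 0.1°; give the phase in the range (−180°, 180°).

-12.0 dB, -144.8°

At s = jω = j150:
zero (s+50): 50 + j150 → |·| = √(50²+150²) = √25000 ≈ 158.11, ∠ = arctan(150/50) ≈ 71.57°
zero (s+630): 630 + j150 → |·| = √(630²+150²) = √419400 ≈ 647.61, ∠ = arctan(150/630) ≈ 13.39°
pole (s+3): 3 + j150 → |·| = √(3²+150²) = √22509 ≈ 150.03, ∠ = arctan(150/3) ≈ 88.85°
pole (s+15): 15 + j150 → |·| = √(15²+150²) = √22725 ≈ 150.75, ∠ = arctan(150/15) ≈ 84.29°
pole (s+99): 99 + j150 → |·| = √(99²+150²) = √32301 ≈ 179.72, ∠ = arctan(150/99) ≈ 56.58°
|H| = 10 · 1.0239e+05 / 4.0647e+06 ≈ 0.2519
Gain = 20 log₁₀(0.2519) ≈ -11.98 dB
∠H = 84.96° − 229.72° = -144.76°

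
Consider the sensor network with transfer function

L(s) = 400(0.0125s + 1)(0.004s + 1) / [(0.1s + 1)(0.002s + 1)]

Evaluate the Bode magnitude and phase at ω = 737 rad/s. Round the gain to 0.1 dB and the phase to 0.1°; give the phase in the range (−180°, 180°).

At ω = 737 rad/s:
zero (1 + j737·0.0125) = 1 + j9.2125 → |·| ≈ 9.2666, ∠ ≈ 83.80°
zero (1 + j737·0.004) = 1 + j2.948 → |·| ≈ 3.113, ∠ ≈ 71.26°
pole (1 + j737·0.1) = 1 + j73.7 → |·| ≈ 73.707, ∠ ≈ 89.22°
pole (1 + j737·0.002) = 1 + j1.474 → |·| ≈ 1.7812, ∠ ≈ 55.85°
|L| = 400 · 9.2666 · 3.113 / (73.707 · 1.7812) ≈ 87.89
Gain = 20 log₁₀(87.89) ≈ 38.88 dB
∠L = (83.80° + 71.26°) − (89.22° + 55.85°) = 9.99°

38.9 dB, 10.0°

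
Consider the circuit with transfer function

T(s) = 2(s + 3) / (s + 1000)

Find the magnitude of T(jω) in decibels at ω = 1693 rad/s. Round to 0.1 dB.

4.7 dB

At s = jω = j1693:
zero (s+3): 3 + j1693 → |·| = √(3²+1693²) = √2866258 ≈ 1693, ∠ = arctan(1693/3) ≈ 89.90°
pole (s+1000): 1000 + j1693 → |·| = √(1000²+1693²) = √3866249 ≈ 1966.3, ∠ = arctan(1693/1000) ≈ 59.43°
|T| = 2 · 1693 / 1966.3 ≈ 1.722
Gain = 20 log₁₀(1.722) ≈ 4.72 dB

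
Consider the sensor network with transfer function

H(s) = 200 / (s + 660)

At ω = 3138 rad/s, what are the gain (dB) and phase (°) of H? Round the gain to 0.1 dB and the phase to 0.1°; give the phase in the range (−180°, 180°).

-24.1 dB, -78.1°

At s = jω = j3138:
pole (s+660): 660 + j3138 → |·| = √(660²+3138²) = √10282644 ≈ 3206.7, ∠ = arctan(3138/660) ≈ 78.12°
|H| = 200 / 3206.7 ≈ 0.062369
Gain = 20 log₁₀(0.062369) ≈ -24.10 dB
∠H = 0.00° − 78.12° = -78.12°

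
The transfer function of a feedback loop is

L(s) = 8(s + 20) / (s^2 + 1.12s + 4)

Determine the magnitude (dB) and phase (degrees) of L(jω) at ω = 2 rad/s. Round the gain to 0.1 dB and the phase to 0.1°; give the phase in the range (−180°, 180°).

37.1 dB, -84.3°

At s = jω = j2:
zero (s+20): 20 + j2 → |·| = √(20²+2²) = √404 ≈ 20.1, ∠ = arctan(2/20) ≈ 5.71°
quadratic: (j2)² + 1.12·j2 + 4 = 0 + j2.24 → |·| ≈ 2.24, ∠ ≈ 90.00°
|L| = 8 · 20.1 / 2.24 ≈ 71.786
Gain = 20 log₁₀(71.786) ≈ 37.12 dB
∠L = 5.71° − 90.00° = -84.29°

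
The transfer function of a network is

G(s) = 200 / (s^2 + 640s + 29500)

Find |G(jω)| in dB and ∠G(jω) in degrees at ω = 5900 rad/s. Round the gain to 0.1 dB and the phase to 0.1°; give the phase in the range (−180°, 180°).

Substitute s = j5900:
Numerator: 200 = 200 + j0
Denominator: (j5900)^2 + 640(j5900) + 29500 = -34780500 + j3776000
|N| = √(200² + 0²) ≈ 200, ∠N ≈ 0.00°
|D| = √(34780500² + 3776000²) ≈ 3.4985e+07, ∠D ≈ 173.80°
|G| = 200 / 3.4985e+07 ≈ 5.7167e-06
Gain = 20 log₁₀(5.7167e-06) ≈ -104.86 dB
∠G = 0.00° − 173.80° = -173.80°

-104.9 dB, -173.8°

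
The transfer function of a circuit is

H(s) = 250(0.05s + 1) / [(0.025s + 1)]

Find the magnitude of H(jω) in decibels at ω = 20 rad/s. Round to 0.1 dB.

50.0 dB

At ω = 20 rad/s:
zero (1 + j20·0.05) = 1 + j1 → |·| ≈ 1.4142, ∠ ≈ 45.00°
pole (1 + j20·0.025) = 1 + j0.5 → |·| ≈ 1.118, ∠ ≈ 26.57°
|H| = 250 · 1.4142 / (1.118) ≈ 316.23
Gain = 20 log₁₀(316.23) ≈ 50.00 dB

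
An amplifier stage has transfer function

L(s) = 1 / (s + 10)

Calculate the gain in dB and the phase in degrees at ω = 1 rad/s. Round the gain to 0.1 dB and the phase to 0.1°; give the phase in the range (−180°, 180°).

-20.0 dB, -5.7°

At s = jω = j1:
pole (s+10): 10 + j1 → |·| = √(10²+1²) = √101 ≈ 10.05, ∠ = arctan(1/10) ≈ 5.71°
|L| = 1 / 10.05 ≈ 0.099502
Gain = 20 log₁₀(0.099502) ≈ -20.04 dB
∠L = 0.00° − 5.71° = -5.71°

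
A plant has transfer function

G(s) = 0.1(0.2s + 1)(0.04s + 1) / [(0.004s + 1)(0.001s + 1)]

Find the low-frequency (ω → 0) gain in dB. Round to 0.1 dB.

G(0) = 0.1 · 1 / 1 = 0.1
20 log₁₀(0.1) ≈ -20.00 dB

-20.0 dB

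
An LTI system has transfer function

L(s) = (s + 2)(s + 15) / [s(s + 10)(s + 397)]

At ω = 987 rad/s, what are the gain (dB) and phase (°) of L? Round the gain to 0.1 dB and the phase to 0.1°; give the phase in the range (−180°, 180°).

-60.5 dB, -68.5°

At s = jω = j987:
zero (s+2): 2 + j987 → |·| = √(2²+987²) = √974173 ≈ 987, ∠ = arctan(987/2) ≈ 89.88°
zero (s+15): 15 + j987 → |·| = √(15²+987²) = √974394 ≈ 987.11, ∠ = arctan(987/15) ≈ 89.13°
pole (s+10): 10 + j987 → |·| = √(10²+987²) = √974269 ≈ 987.05, ∠ = arctan(987/10) ≈ 89.42°
pole (s+397): 397 + j987 → |·| = √(397²+987²) = √1131778 ≈ 1063.9, ∠ = arctan(987/397) ≈ 68.09°
pole at origin: |s| = 987, ∠ = 90.00° (in denominator)
|L| = 1 · 9.7428e+05 / 1.0365e+09 ≈ 0.00093997
Gain = 20 log₁₀(0.00093997) ≈ -60.54 dB
∠L = 179.01° − 247.51° = -68.50°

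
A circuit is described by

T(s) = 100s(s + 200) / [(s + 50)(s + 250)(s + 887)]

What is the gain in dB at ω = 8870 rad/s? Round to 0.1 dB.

-39.0 dB

At s = jω = j8870:
zero (s+200): 200 + j8870 → |·| = √(200²+8870²) = √78716900 ≈ 8872.3, ∠ = arctan(8870/200) ≈ 88.71°
zero at origin: s = j8870 → |·| = 8870, ∠ = 90.00°
pole (s+50): 50 + j8870 → |·| = √(50²+8870²) = √78679400 ≈ 8870.1, ∠ = arctan(8870/50) ≈ 89.68°
pole (s+250): 250 + j8870 → |·| = √(250²+8870²) = √78739400 ≈ 8873.5, ∠ = arctan(8870/250) ≈ 88.39°
pole (s+887): 887 + j8870 → |·| = √(887²+8870²) = √79463669 ≈ 8914.2, ∠ = arctan(8870/887) ≈ 84.29°
|T| = 100 · 7.8697e+07 / 7.0163e+11 ≈ 0.011216
Gain = 20 log₁₀(0.011216) ≈ -39.00 dB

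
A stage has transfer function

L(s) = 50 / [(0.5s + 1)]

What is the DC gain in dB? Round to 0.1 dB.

34.0 dB

L(0) = 50 · 1 / 1 = 50
20 log₁₀(50) ≈ 33.98 dB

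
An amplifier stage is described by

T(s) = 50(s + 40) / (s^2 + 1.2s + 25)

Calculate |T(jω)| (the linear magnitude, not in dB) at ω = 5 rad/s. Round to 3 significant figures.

At s = jω = j5:
zero (s+40): 40 + j5 → |·| = √(40²+5²) = √1625 ≈ 40.311, ∠ = arctan(5/40) ≈ 7.13°
quadratic: (j5)² + 1.2·j5 + 25 = 0 + j6 → |·| ≈ 6, ∠ ≈ 90.00°
|T| = 50 · 40.311 / 6 ≈ 335.93

336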